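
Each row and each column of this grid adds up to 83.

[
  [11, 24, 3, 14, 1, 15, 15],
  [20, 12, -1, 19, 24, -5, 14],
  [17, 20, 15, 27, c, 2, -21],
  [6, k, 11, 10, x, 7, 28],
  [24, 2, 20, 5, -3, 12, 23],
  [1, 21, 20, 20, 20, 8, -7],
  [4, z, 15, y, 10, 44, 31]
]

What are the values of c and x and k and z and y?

c = 23, x = 8, k = 13, z = -9, y = -12

Row 3 has 17 + 20 + 15 + 27 + 2 − 21 = 60; the blank must be 83 − 60 = 23.
Column 5 has 1 + 24 + 23 − 3 + 20 + 10 = 75; the blank must be 83 − 75 = 8.
Row 4 has 6 + 11 + 10 + 8 + 7 + 28 = 70; the blank must be 83 − 70 = 13.
Column 2 has 24 + 12 + 20 + 13 + 2 + 21 = 92; the blank must be 83 − 92 = -9.
Row 7 has 4 − 9 + 15 + 10 + 44 + 31 = 95; the blank must be 83 − 95 = -12.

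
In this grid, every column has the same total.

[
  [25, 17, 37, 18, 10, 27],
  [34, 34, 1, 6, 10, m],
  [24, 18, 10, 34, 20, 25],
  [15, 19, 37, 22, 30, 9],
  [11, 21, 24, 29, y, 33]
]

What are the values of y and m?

Column 2 sums to 109 and so does column 4; that's the common total.
In column 5 the known cells total 70, leaving 109 − 70 = 39.
In column 6 the known cells total 94, leaving 109 − 94 = 15.

y = 39, m = 15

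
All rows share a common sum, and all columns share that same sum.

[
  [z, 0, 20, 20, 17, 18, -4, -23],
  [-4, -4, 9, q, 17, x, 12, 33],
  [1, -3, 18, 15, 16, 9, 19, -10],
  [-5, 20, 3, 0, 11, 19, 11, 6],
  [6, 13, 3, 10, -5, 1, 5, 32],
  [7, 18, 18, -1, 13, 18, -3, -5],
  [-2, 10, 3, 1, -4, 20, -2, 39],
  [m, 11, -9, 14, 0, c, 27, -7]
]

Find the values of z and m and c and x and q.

z = 17, m = 45, c = -16, x = -4, q = 6

Rows 3 and 4 both sum to 65, so that's the common total.
Row 1: 0 + 20 + 20 + 17 + 18 − 4 − 23 = 48, so its missing entry is 65 − 48 = 17.
Column 1: 17 − 4 + 1 − 5 + 6 + 7 − 2 = 20, so its missing entry is 65 − 20 = 45.
Row 8: 45 + 11 − 9 + 14 + 0 + 27 − 7 = 81, so its missing entry is 65 − 81 = -16.
Column 6: 18 + 9 + 19 + 1 + 18 + 20 − 16 = 69, so its missing entry is 65 − 69 = -4.
Row 2: -4 − 4 + 9 + 17 − 4 + 12 + 33 = 59, so its missing entry is 65 − 59 = 6.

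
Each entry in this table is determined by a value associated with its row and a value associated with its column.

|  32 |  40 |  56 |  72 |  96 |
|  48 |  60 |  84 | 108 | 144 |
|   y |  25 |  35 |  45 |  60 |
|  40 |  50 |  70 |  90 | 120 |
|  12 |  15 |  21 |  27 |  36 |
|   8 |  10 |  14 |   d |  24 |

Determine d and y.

Each row is a constant multiple of every other row — this is a multiplication table with the headers hidden.
Row 6 is 10/40 = 1/4 times row 1, so its entry in column 4 is 72 × 1/4 = 18.
Row 3 is 25/40 = 5/8 times row 1, so its entry in column 1 is 32 × 5/8 = 20.

d = 18, y = 20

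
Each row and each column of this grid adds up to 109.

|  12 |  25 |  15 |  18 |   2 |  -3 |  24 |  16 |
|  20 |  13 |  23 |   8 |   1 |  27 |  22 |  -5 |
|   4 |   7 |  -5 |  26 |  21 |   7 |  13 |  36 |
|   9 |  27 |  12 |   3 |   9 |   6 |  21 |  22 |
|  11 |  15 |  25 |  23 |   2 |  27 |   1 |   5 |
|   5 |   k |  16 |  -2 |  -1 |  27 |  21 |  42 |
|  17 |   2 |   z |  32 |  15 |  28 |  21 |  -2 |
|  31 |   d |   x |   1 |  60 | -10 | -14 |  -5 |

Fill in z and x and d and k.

Row 7 has 17 + 2 + 32 + 15 + 28 + 21 − 2 = 113; the blank must be 109 − 113 = -4.
Row 6 has 5 + 16 − 2 − 1 + 27 + 21 + 42 = 108; the blank must be 109 − 108 = 1.
Column 2 has 25 + 13 + 7 + 27 + 15 + 1 + 2 = 90; the blank must be 109 − 90 = 19.
Row 8 has 31 + 19 + 1 + 60 − 10 − 14 − 5 = 82; the blank must be 109 − 82 = 27.

z = -4, x = 27, d = 19, k = 1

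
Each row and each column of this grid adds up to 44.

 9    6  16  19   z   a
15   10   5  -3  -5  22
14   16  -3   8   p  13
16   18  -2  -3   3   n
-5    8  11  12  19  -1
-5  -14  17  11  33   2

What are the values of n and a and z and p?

Row 3: 14 + 16 − 3 + 8 + 13 = 48, so its missing entry is 44 − 48 = -4.
Column 5: -5 − 4 + 3 + 19 + 33 = 46, so its missing entry is 44 − 46 = -2.
Row 4: 16 + 18 − 2 − 3 + 3 = 32, so its missing entry is 44 − 32 = 12.
Row 1: 9 + 6 + 16 + 19 − 2 = 48, so its missing entry is 44 − 48 = -4.

n = 12, a = -4, z = -2, p = -4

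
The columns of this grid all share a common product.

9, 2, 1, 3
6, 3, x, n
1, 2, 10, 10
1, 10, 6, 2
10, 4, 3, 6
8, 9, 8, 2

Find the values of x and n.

Columns 1 and 2 each multiply to 4320, so every column has product 4320.
Column 3: 1×10×6×3×8 = 1440, so the missing entry is 4320 ÷ 1440 = 3.
Column 4: 3×10×2×6×2 = 720, so the missing entry is 4320 ÷ 720 = 6.

x = 3, n = 6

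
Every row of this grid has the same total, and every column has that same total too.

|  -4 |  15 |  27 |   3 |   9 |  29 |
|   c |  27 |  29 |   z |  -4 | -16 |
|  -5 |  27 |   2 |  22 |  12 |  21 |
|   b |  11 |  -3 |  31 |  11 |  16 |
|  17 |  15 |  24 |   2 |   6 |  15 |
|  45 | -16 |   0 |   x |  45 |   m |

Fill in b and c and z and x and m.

b = 13, c = 13, z = 30, x = -9, m = 14

Rows 1 and 3 both sum to 79, so that's the common total.
Column 6: 29 − 16 + 21 + 16 + 15 = 65, so its missing entry is 79 − 65 = 14.
Row 6: 45 − 16 + 0 + 45 + 14 = 88, so its missing entry is 79 − 88 = -9.
Row 4: 11 − 3 + 31 + 11 + 16 = 66, so its missing entry is 79 − 66 = 13.
Column 1: -4 − 5 + 13 + 17 + 45 = 66, so its missing entry is 79 − 66 = 13.
Row 2: 13 + 27 + 29 − 4 − 16 = 49, so its missing entry is 79 − 49 = 30.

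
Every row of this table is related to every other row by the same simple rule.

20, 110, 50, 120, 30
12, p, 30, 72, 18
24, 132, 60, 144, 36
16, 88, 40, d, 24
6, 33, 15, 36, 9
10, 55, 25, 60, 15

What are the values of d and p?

d = 96, p = 66

Each row is a constant multiple of every other row — this is a multiplication table with the headers hidden.
Row 4 is 40/50 = 4/5 times row 1, so its entry in column 4 is 120 × 4/5 = 96.
Row 2 is 30/50 = 3/5 times row 1, so its entry in column 2 is 110 × 3/5 = 66.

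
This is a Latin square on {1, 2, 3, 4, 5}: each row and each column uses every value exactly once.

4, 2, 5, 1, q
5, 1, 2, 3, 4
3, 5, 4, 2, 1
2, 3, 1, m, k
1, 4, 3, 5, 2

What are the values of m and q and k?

At (row 4, col 4): column 4 already has {1, 2, 3, 5}, so the value is 4.
For row 1, column 5: row 1 already has {1, 2, 4, 5}; that leaves 3.
At (row 4, col 5): row 4 already has {1, 2, 3, 4}, so the value is 5.

m = 4, q = 3, k = 5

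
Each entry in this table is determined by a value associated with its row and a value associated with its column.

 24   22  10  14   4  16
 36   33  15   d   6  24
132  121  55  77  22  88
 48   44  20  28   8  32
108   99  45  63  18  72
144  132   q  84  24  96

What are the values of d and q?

d = 21, q = 60

Each row is a constant multiple of every other row — this is a multiplication table with the headers hidden.
Row 2 is 6/4 = 3/2 times row 1, so its entry in column 4 is 14 × 3/2 = 21.
Row 6 is 24/4 = 6/1 times row 1, so its entry in column 3 is 10 × 6/1 = 60.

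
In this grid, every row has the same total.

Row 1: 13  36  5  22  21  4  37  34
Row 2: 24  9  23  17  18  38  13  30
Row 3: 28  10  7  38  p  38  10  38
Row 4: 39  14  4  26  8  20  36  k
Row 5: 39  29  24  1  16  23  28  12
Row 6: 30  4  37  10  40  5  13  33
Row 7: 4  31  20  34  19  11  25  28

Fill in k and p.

Rows 5 and 7 both add up to 172, so every row sums to 172.
Row 4: 39 + 14 + 4 + 26 + 8 + 20 + 36 = 147, so the missing entry is 172 − 147 = 25.
Row 3: 28 + 10 + 7 + 38 + 38 + 10 + 38 = 169, so the missing entry is 172 − 169 = 3.

k = 25, p = 3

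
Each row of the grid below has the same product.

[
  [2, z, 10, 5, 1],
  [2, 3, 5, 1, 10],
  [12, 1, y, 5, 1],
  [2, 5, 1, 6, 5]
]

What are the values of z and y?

Rows 2 and 4 each multiply to 300, so every row has product 300.
Row 1: 2×10×5×1 = 100, so the missing entry is 300 ÷ 100 = 3.
Row 3: 12×1×5×1 = 60, so the missing entry is 300 ÷ 60 = 5.

z = 3, y = 5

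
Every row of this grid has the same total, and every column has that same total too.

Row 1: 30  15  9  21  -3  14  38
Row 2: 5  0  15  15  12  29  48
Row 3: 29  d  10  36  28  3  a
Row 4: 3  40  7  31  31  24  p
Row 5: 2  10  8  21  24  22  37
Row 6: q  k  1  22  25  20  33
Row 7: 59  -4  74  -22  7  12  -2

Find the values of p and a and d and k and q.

Rows 1 and 2 both sum to 124, so that's the common total.
Column 1 has 30 + 5 + 29 + 3 + 2 + 59 = 128; the blank must be 124 − 128 = -4.
Row 6 has -4 + 1 + 22 + 25 + 20 + 33 = 97; the blank must be 124 − 97 = 27.
Column 2 has 15 + 0 + 40 + 10 + 27 − 4 = 88; the blank must be 124 − 88 = 36.
Row 3 has 29 + 36 + 10 + 36 + 28 + 3 = 142; the blank must be 124 − 142 = -18.
Row 4 has 3 + 40 + 7 + 31 + 31 + 24 = 136; the blank must be 124 − 136 = -12.

p = -12, a = -18, d = 36, k = 27, q = -4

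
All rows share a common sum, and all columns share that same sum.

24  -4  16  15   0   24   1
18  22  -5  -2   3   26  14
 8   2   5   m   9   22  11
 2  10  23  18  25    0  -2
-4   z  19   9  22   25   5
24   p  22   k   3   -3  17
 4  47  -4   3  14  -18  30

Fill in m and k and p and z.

m = 19, k = 14, p = -1, z = 0

Rows 1 and 2 both sum to 76, so that's the common total.
Row 3 has 8 + 2 + 5 + 9 + 22 + 11 = 57; the blank must be 76 − 57 = 19.
Column 4 has 15 − 2 + 19 + 18 + 9 + 3 = 62; the blank must be 76 − 62 = 14.
Row 5 has -4 + 19 + 9 + 22 + 25 + 5 = 76; the blank must be 76 − 76 = 0.
Row 6 has 24 + 22 + 14 + 3 − 3 + 17 = 77; the blank must be 76 − 77 = -1.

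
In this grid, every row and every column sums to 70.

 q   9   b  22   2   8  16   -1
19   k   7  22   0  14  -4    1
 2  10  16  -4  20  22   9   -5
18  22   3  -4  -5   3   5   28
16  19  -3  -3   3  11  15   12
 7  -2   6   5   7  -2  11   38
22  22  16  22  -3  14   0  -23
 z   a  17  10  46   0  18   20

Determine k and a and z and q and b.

k = 11, a = -21, z = -20, q = 6, b = 8

Row 2 has 19 + 7 + 22 + 0 + 14 − 4 + 1 = 59; the blank must be 70 − 59 = 11.
Column 2 has 9 + 11 + 10 + 22 + 19 − 2 + 22 = 91; the blank must be 70 − 91 = -21.
Row 8 has -21 + 17 + 10 + 46 + 0 + 18 + 20 = 90; the blank must be 70 − 90 = -20.
Column 1 has 19 + 2 + 18 + 16 + 7 + 22 − 20 = 64; the blank must be 70 − 64 = 6.
Row 1 has 6 + 9 + 22 + 2 + 8 + 16 − 1 = 62; the blank must be 70 − 62 = 8.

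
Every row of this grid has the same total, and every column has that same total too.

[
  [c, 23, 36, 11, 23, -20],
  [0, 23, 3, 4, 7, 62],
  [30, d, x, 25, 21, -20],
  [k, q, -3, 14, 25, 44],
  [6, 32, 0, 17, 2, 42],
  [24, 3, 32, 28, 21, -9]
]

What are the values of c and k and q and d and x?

c = 26, k = 13, q = 6, d = 12, x = 31

Rows 2 and 5 both sum to 99, so that's the common total.
Row 1 has 23 + 36 + 11 + 23 − 20 = 73; the blank must be 99 − 73 = 26.
Column 1 has 26 + 0 + 30 + 6 + 24 = 86; the blank must be 99 − 86 = 13.
Row 4 has 13 − 3 + 14 + 25 + 44 = 93; the blank must be 99 − 93 = 6.
Column 2 has 23 + 23 + 6 + 32 + 3 = 87; the blank must be 99 − 87 = 12.
Row 3 has 30 + 12 + 25 + 21 − 20 = 68; the blank must be 99 − 68 = 31.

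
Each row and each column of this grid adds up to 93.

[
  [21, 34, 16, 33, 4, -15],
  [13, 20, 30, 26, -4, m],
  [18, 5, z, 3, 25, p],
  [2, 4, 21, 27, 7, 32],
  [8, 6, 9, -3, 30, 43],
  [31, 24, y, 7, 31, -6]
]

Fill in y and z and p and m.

y = 6, z = 11, p = 31, m = 8

Row 2 has 13 + 20 + 30 + 26 − 4 = 85; the blank must be 93 − 85 = 8.
Column 6 has -15 + 8 + 32 + 43 − 6 = 62; the blank must be 93 − 62 = 31.
Row 3 has 18 + 5 + 3 + 25 + 31 = 82; the blank must be 93 − 82 = 11.
Row 6 has 31 + 24 + 7 + 31 − 6 = 87; the blank must be 93 − 87 = 6.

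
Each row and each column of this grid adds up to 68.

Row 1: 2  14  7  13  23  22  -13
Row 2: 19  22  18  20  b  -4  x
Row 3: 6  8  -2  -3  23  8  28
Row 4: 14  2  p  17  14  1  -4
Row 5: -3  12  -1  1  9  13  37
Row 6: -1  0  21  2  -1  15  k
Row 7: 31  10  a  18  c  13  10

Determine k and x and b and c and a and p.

k = 32, x = -22, b = 15, c = -15, a = 1, p = 24

Row 6: -1 + 0 + 21 + 2 − 1 + 15 = 36, so its missing entry is 68 − 36 = 32.
Column 7: -13 + 28 − 4 + 37 + 32 + 10 = 90, so its missing entry is 68 − 90 = -22.
Row 2: 19 + 22 + 18 + 20 − 4 − 22 = 53, so its missing entry is 68 − 53 = 15.
Column 5: 23 + 15 + 23 + 14 + 9 − 1 = 83, so its missing entry is 68 − 83 = -15.
Row 7: 31 + 10 + 18 − 15 + 13 + 10 = 67, so its missing entry is 68 − 67 = 1.
Row 4: 14 + 2 + 17 + 14 + 1 − 4 = 44, so its missing entry is 68 − 44 = 24.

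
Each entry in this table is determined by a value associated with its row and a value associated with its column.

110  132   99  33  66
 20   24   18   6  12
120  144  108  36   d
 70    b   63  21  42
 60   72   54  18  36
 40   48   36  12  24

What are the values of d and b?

d = 72, b = 84

Each row is a constant multiple of every other row — this is a multiplication table with the headers hidden.
Row 3 is 108/99 = 12/11 times row 1, so its entry in column 5 is 66 × 12/11 = 72.
Row 4 is 63/99 = 7/11 times row 1, so its entry in column 2 is 132 × 7/11 = 84.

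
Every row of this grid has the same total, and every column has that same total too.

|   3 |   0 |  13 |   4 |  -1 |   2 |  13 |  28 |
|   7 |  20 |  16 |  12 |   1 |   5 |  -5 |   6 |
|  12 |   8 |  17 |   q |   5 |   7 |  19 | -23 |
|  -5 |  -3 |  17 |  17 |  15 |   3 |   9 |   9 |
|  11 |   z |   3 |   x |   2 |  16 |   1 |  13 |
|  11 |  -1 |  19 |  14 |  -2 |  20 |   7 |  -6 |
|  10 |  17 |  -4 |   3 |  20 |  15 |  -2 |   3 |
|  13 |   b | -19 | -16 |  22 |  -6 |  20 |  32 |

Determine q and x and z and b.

q = 17, x = 11, z = 5, b = 16

Rows 1 and 2 both sum to 62, so that's the common total.
Row 3 has 12 + 8 + 17 + 5 + 7 + 19 − 23 = 45; the blank must be 62 − 45 = 17.
Row 8 has 13 − 19 − 16 + 22 − 6 + 20 + 32 = 46; the blank must be 62 − 46 = 16.
Column 2 has 0 + 20 + 8 − 3 − 1 + 17 + 16 = 57; the blank must be 62 − 57 = 5.
Row 5 has 11 + 5 + 3 + 2 + 16 + 1 + 13 = 51; the blank must be 62 − 51 = 11.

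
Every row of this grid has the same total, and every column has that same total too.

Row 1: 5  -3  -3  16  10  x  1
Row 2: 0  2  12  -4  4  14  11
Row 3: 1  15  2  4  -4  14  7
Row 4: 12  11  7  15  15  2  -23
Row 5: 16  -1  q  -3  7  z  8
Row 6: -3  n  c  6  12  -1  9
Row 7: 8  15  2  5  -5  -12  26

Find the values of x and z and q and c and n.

Rows 2 and 3 both sum to 39, so that's the common total.
Column 2 has -3 + 2 + 15 + 11 − 1 + 15 = 39; the blank must be 39 − 39 = 0.
Row 1 has 5 − 3 − 3 + 16 + 10 + 1 = 26; the blank must be 39 − 26 = 13.
Column 6 has 13 + 14 + 14 + 2 − 1 − 12 = 30; the blank must be 39 − 30 = 9.
Row 5 has 16 − 1 − 3 + 7 + 9 + 8 = 36; the blank must be 39 − 36 = 3.
Row 6 has -3 + 0 + 6 + 12 − 1 + 9 = 23; the blank must be 39 − 23 = 16.

x = 13, z = 9, q = 3, c = 16, n = 0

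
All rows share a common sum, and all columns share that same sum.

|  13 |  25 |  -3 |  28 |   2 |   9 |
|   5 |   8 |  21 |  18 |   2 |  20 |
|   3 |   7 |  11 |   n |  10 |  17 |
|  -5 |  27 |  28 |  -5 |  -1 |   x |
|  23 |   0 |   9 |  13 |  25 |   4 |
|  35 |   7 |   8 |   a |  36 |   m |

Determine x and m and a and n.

Rows 1 and 2 both sum to 74, so that's the common total.
Row 3 has 3 + 7 + 11 + 10 + 17 = 48; the blank must be 74 − 48 = 26.
Column 4 has 28 + 18 + 26 − 5 + 13 = 80; the blank must be 74 − 80 = -6.
Row 6 has 35 + 7 + 8 − 6 + 36 = 80; the blank must be 74 − 80 = -6.
Row 4 has -5 + 27 + 28 − 5 − 1 = 44; the blank must be 74 − 44 = 30.

x = 30, m = -6, a = -6, n = 26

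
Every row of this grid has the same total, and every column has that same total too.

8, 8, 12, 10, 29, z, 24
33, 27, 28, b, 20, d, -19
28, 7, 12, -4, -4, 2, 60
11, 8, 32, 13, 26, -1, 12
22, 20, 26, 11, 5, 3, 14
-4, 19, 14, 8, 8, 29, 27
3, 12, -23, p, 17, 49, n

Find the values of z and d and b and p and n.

z = 10, d = 9, b = 3, p = 60, n = -17

Rows 3 and 4 both sum to 101, so that's the common total.
Row 1 has 8 + 8 + 12 + 10 + 29 + 24 = 91; the blank must be 101 − 91 = 10.
Column 6 has 10 + 2 − 1 + 3 + 29 + 49 = 92; the blank must be 101 − 92 = 9.
Column 7 has 24 − 19 + 60 + 12 + 14 + 27 = 118; the blank must be 101 − 118 = -17.
Row 7 has 3 + 12 − 23 + 17 + 49 − 17 = 41; the blank must be 101 − 41 = 60.
Row 2 has 33 + 27 + 28 + 20 + 9 − 19 = 98; the blank must be 101 − 98 = 3.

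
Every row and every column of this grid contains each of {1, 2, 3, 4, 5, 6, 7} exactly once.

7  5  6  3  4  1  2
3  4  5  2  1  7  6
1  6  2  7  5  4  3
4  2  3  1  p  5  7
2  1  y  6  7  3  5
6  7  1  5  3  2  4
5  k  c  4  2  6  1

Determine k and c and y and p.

Cell (7,2): column 2 already has {1, 2, 4, 5, 6, 7} → 3.
Cell (7,3): row 7 already has {1, 2, 3, 4, 5, 6} → 7.
For row 4, column 5: row 4 already has {1, 2, 3, 4, 5, 7}; that leaves 6.
For row 5, column 3: row 5 already has {1, 2, 3, 5, 6, 7}; that leaves 4.

k = 3, c = 7, y = 4, p = 6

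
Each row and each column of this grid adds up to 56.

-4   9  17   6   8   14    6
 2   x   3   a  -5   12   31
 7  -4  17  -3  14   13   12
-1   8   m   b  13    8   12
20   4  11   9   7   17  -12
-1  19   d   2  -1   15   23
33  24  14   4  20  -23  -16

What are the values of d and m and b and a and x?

d = -1, m = -5, b = 21, a = 17, x = -4

Column 2 has 9 − 4 + 8 + 4 + 19 + 24 = 60; the blank must be 56 − 60 = -4.
Row 2 has 2 − 4 + 3 − 5 + 12 + 31 = 39; the blank must be 56 − 39 = 17.
Column 4 has 6 + 17 − 3 + 9 + 2 + 4 = 35; the blank must be 56 − 35 = 21.
Row 4 has -1 + 8 + 21 + 13 + 8 + 12 = 61; the blank must be 56 − 61 = -5.
Row 6 has -1 + 19 + 2 − 1 + 15 + 23 = 57; the blank must be 56 − 57 = -1.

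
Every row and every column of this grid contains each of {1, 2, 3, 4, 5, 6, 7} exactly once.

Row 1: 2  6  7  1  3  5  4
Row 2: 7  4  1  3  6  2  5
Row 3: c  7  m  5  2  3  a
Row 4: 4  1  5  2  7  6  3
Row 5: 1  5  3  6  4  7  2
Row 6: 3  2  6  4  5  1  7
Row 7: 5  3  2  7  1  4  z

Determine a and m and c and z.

a = 1, m = 4, c = 6, z = 6

For row 7, column 7: row 7 already has {1, 2, 3, 4, 5, 7}; that leaves 6.
At (row 3, col 7): column 7 already has {2, 3, 4, 5, 6, 7}, so the value is 1.
Cell (3,1): column 1 already has {1, 2, 3, 4, 5, 7} → 6.
At (row 3, col 3): row 3 already has {1, 2, 3, 5, 6, 7}, so the value is 4.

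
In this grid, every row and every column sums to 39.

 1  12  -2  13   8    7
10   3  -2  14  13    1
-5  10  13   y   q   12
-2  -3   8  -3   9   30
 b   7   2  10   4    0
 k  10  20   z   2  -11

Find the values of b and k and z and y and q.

b = 16, k = 19, z = -1, y = 6, q = 3

Column 5 has 8 + 13 + 9 + 4 + 2 = 36; the blank must be 39 − 36 = 3.
Row 5 has 7 + 2 + 10 + 4 + 0 = 23; the blank must be 39 − 23 = 16.
Row 3 has -5 + 10 + 13 + 3 + 12 = 33; the blank must be 39 − 33 = 6.
Column 1 has 1 + 10 − 5 − 2 + 16 = 20; the blank must be 39 − 20 = 19.
Row 6 has 19 + 10 + 20 + 2 − 11 = 40; the blank must be 39 − 40 = -1.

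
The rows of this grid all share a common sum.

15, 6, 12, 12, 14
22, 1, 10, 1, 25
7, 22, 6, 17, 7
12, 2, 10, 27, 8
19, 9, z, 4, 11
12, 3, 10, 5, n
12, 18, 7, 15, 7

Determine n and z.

n = 29, z = 16

The complete rows each total 59.
Row 6 is missing 59 − 30 = 29 (since 12 + 3 + 10 + 5 = 30).
Row 5 is missing 59 − 43 = 16 (since 19 + 9 + 4 + 11 = 43).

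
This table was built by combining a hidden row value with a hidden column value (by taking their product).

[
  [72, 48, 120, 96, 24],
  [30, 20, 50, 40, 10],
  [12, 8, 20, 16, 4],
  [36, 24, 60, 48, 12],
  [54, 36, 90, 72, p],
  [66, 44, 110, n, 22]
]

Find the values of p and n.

Each row is a constant multiple of every other row — this is a multiplication table with the headers hidden.
Row 5 is 36/48 = 3/4 times row 1, so its entry in column 5 is 24 × 3/4 = 18.
Row 6 is 44/48 = 11/12 times row 1, so its entry in column 4 is 96 × 11/12 = 88.

p = 18, n = 88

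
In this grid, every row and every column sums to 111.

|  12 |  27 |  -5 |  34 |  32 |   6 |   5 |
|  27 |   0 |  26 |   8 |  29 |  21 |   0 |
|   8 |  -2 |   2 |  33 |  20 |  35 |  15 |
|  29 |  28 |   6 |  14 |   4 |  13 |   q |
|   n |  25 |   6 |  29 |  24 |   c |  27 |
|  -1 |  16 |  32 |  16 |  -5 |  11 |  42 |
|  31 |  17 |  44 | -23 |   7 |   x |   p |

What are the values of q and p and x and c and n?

Column 1: 12 + 27 + 8 + 29 − 1 + 31 = 106, so its missing entry is 111 − 106 = 5.
Row 5: 5 + 25 + 6 + 29 + 24 + 27 = 116, so its missing entry is 111 − 116 = -5.
Column 6: 6 + 21 + 35 + 13 − 5 + 11 = 81, so its missing entry is 111 − 81 = 30.
Row 4: 29 + 28 + 6 + 14 + 4 + 13 = 94, so its missing entry is 111 − 94 = 17.
Row 7: 31 + 17 + 44 − 23 + 7 + 30 = 106, so its missing entry is 111 − 106 = 5.

q = 17, p = 5, x = 30, c = -5, n = 5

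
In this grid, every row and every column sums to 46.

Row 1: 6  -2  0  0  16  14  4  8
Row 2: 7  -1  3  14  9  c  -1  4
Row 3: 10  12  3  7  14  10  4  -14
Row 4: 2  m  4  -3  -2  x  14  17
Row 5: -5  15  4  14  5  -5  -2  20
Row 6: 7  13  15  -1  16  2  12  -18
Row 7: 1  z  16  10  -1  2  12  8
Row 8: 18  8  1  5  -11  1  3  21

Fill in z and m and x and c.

z = -2, m = 3, x = 11, c = 11

Row 7 has 1 + 16 + 10 − 1 + 2 + 12 + 8 = 48; the blank must be 46 − 48 = -2.
Column 2 has -2 − 1 + 12 + 15 + 13 − 2 + 8 = 43; the blank must be 46 − 43 = 3.
Row 4 has 2 + 3 + 4 − 3 − 2 + 14 + 17 = 35; the blank must be 46 − 35 = 11.
Row 2 has 7 − 1 + 3 + 14 + 9 − 1 + 4 = 35; the blank must be 46 − 35 = 11.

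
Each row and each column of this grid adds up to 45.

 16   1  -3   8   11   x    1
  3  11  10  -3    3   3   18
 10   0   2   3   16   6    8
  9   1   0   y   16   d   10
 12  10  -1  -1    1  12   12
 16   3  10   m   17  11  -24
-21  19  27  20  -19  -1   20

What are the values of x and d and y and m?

x = 11, d = 3, y = 6, m = 12

Row 6: 16 + 3 + 10 + 17 + 11 − 24 = 33, so its missing entry is 45 − 33 = 12.
Column 4: 8 − 3 + 3 − 1 + 12 + 20 = 39, so its missing entry is 45 − 39 = 6.
Row 4: 9 + 1 + 0 + 6 + 16 + 10 = 42, so its missing entry is 45 − 42 = 3.
Row 1: 16 + 1 − 3 + 8 + 11 + 1 = 34, so its missing entry is 45 − 34 = 11.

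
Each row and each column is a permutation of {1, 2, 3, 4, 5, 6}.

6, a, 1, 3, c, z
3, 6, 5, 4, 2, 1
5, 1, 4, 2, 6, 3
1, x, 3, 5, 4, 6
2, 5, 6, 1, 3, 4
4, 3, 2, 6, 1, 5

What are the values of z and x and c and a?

For row 1, column 5: column 5 already has {1, 2, 3, 4, 6}; that leaves 5.
For row 4, column 2: row 4 already has {1, 3, 4, 5, 6}; that leaves 2.
At (row 1, col 2): column 2 already has {1, 2, 3, 5, 6}, so the value is 4.
Cell (1,6): row 1 already has {1, 3, 4, 5, 6} → 2.

z = 2, x = 2, c = 5, a = 4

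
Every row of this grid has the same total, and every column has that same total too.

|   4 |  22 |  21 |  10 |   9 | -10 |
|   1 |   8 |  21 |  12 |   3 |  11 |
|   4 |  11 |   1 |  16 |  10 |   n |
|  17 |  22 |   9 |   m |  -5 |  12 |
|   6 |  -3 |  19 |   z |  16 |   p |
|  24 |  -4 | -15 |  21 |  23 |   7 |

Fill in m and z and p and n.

Rows 1 and 2 both sum to 56, so that's the common total.
Row 4 has 17 + 22 + 9 − 5 + 12 = 55; the blank must be 56 − 55 = 1.
Row 3 has 4 + 11 + 1 + 16 + 10 = 42; the blank must be 56 − 42 = 14.
Column 6 has -10 + 11 + 14 + 12 + 7 = 34; the blank must be 56 − 34 = 22.
Row 5 has 6 − 3 + 19 + 16 + 22 = 60; the blank must be 56 − 60 = -4.

m = 1, z = -4, p = 22, n = 14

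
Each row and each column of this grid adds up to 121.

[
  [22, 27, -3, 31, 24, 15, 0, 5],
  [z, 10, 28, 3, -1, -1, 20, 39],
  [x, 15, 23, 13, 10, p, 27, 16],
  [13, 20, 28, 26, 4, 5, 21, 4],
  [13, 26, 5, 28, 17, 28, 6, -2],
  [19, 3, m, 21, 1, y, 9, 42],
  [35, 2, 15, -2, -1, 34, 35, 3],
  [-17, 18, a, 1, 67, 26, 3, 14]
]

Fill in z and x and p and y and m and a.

z = 23, x = 13, p = 4, y = 10, m = 16, a = 9

Row 8: -17 + 18 + 1 + 67 + 26 + 3 + 14 = 112, so its missing entry is 121 − 112 = 9.
Row 2: 10 + 28 + 3 − 1 − 1 + 20 + 39 = 98, so its missing entry is 121 − 98 = 23.
Column 1: 22 + 23 + 13 + 13 + 19 + 35 − 17 = 108, so its missing entry is 121 − 108 = 13.
Row 3: 13 + 15 + 23 + 13 + 10 + 27 + 16 = 117, so its missing entry is 121 − 117 = 4.
Column 6: 15 − 1 + 4 + 5 + 28 + 34 + 26 = 111, so its missing entry is 121 − 111 = 10.
Row 6: 19 + 3 + 21 + 1 + 10 + 9 + 42 = 105, so its missing entry is 121 − 105 = 16.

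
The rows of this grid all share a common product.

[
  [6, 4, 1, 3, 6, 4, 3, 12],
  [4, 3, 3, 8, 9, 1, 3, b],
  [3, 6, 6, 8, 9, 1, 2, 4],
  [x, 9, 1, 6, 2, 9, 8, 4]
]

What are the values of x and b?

x = 2, b = 8

Rows 1 and 3 each multiply to 62208, so every row has product 62208.
Row 4: 9×1×6×2×9×8×4 = 31104, so the missing entry is 62208 ÷ 31104 = 2.
Row 2: 4×3×3×8×9×1×3 = 7776, so the missing entry is 62208 ÷ 7776 = 8.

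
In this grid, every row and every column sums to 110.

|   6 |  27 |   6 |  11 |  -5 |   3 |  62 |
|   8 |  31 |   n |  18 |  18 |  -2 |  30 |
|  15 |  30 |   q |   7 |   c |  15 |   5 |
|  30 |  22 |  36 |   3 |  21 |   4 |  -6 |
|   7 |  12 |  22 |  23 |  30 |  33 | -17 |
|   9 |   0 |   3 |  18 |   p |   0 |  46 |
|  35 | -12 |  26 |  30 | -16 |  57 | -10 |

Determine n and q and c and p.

n = 7, q = 10, c = 28, p = 34

The known cells in row 2 total 103, leaving 110 − 103 = 7 for the blank.
The known cells in row 6 total 76, leaving 110 − 76 = 34 for the blank.
The known cells in column 5 total 82, leaving 110 − 82 = 28 for the blank.
The known cells in row 3 total 100, leaving 110 − 100 = 10 for the blank.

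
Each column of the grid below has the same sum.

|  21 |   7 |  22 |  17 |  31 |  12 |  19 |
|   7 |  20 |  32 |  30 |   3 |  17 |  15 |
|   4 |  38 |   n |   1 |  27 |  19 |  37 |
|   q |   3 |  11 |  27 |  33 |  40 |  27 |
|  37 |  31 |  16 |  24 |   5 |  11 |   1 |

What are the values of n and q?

Columns 4 and 5 both add up to 99, so every column sums to 99.
Column 3: 22 + 32 + 11 + 16 = 81, so the missing entry is 99 − 81 = 18.
Column 1: 21 + 7 + 4 + 37 = 69, so the missing entry is 99 − 69 = 30.

n = 18, q = 30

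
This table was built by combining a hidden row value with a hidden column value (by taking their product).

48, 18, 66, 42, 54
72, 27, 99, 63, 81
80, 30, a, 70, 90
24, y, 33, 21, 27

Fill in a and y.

a = 110, y = 9

Each row is a constant multiple of every other row — this is a multiplication table with the headers hidden.
Row 3 is 90/54 = 5/3 times row 1, so its entry in column 3 is 66 × 5/3 = 110.
Row 4 is 27/54 = 1/2 times row 1, so its entry in column 2 is 18 × 1/2 = 9.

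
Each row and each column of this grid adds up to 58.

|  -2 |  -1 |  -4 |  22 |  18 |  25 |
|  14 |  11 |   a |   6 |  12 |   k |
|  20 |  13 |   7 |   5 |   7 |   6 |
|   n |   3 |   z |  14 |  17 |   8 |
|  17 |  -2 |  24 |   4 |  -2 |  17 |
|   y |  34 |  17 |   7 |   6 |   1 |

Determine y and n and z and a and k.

y = -7, n = 16, z = 0, a = 14, k = 1

The known cells in column 6 total 57, leaving 58 − 57 = 1 for the blank.
The known cells in row 2 total 44, leaving 58 − 44 = 14 for the blank.
The known cells in row 6 total 65, leaving 58 − 65 = -7 for the blank.
The known cells in column 1 total 42, leaving 58 − 42 = 16 for the blank.
The known cells in row 4 total 58, leaving 58 − 58 = 0 for the blank.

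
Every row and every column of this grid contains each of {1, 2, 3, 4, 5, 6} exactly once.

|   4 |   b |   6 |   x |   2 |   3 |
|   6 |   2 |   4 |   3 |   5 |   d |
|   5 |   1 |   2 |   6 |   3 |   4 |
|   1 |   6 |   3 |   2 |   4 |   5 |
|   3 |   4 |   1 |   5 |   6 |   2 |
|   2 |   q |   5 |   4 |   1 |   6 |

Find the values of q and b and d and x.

q = 3, b = 5, d = 1, x = 1

Cell (1,4): column 4 already has {2, 3, 4, 5, 6} → 1.
For row 1, column 2: row 1 already has {1, 2, 3, 4, 6}; that leaves 5.
Cell (6,2): row 6 already has {1, 2, 4, 5, 6} → 3.
For row 2, column 6: row 2 already has {2, 3, 4, 5, 6}; that leaves 1.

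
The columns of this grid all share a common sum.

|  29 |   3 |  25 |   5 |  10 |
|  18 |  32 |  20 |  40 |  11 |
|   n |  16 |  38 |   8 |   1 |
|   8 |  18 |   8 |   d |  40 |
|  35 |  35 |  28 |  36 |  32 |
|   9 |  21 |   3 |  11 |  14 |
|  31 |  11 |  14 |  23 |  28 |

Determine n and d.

Column 2 sums to 136 and so does column 3; that's the common total.
In column 1 the known cells total 130, leaving 136 − 130 = 6.
In column 4 the known cells total 123, leaving 136 − 123 = 13.

n = 6, d = 13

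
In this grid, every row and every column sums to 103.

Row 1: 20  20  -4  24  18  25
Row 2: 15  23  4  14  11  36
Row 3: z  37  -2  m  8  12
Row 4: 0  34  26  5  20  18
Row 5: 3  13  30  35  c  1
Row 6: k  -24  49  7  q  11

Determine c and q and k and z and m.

c = 21, q = 25, k = 35, z = 30, m = 18

Row 5 has 3 + 13 + 30 + 35 + 1 = 82; the blank must be 103 − 82 = 21.
Column 5 has 18 + 11 + 8 + 20 + 21 = 78; the blank must be 103 − 78 = 25.
Column 4 has 24 + 14 + 5 + 35 + 7 = 85; the blank must be 103 − 85 = 18.
Row 3 has 37 − 2 + 18 + 8 + 12 = 73; the blank must be 103 − 73 = 30.
Row 6 has -24 + 49 + 7 + 25 + 11 = 68; the blank must be 103 − 68 = 35.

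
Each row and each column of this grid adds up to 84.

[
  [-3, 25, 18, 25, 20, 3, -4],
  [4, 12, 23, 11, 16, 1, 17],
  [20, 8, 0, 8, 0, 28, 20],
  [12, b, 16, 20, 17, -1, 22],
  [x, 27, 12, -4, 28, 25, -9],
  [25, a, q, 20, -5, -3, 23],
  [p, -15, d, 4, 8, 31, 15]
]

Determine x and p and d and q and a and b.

The known cells in row 5 total 79, leaving 84 − 79 = 5 for the blank.
The known cells in row 4 total 86, leaving 84 − 86 = -2 for the blank.
The known cells in column 2 total 55, leaving 84 − 55 = 29 for the blank.
The known cells in column 1 total 63, leaving 84 − 63 = 21 for the blank.
The known cells in row 7 total 64, leaving 84 − 64 = 20 for the blank.
The known cells in row 6 total 89, leaving 84 − 89 = -5 for the blank.

x = 5, p = 21, d = 20, q = -5, a = 29, b = -2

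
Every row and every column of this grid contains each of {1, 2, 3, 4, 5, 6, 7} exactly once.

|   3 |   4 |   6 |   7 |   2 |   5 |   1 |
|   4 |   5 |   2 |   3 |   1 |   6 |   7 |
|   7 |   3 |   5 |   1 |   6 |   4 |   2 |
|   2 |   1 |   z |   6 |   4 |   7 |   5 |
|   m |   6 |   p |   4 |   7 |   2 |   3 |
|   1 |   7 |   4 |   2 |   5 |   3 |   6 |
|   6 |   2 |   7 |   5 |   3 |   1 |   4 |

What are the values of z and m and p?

z = 3, m = 5, p = 1

Cell (4,3): row 4 already has {1, 2, 4, 5, 6, 7} → 3.
For row 5, column 1: column 1 already has {1, 2, 3, 4, 6, 7}; that leaves 5.
At (row 5, col 3): row 5 already has {2, 3, 4, 5, 6, 7}, so the value is 1.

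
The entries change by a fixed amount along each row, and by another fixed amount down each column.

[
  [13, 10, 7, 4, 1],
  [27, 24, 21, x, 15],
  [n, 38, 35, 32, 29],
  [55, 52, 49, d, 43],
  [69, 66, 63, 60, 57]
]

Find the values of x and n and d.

x = 18, n = 41, d = 46

Along each row the entries change by -3 per step; down each column they change by 14.
Row 2: from 27 at column 1, stepping by -3 to column 4 gives 18.
Row 3: from 38 at column 2, stepping by -3 to column 1 gives 41.
Row 4: from 55 at column 1, stepping by -3 to column 4 gives 46.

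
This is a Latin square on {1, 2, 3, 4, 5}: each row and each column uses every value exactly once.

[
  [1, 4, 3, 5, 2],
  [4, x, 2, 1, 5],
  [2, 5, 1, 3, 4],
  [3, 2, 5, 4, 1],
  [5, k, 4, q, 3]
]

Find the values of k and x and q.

k = 1, x = 3, q = 2

Cell (2,2): row 2 already has {1, 2, 4, 5} → 3.
At (row 5, col 2): column 2 already has {2, 3, 4, 5}, so the value is 1.
At (row 5, col 4): row 5 already has {1, 3, 4, 5}, so the value is 2.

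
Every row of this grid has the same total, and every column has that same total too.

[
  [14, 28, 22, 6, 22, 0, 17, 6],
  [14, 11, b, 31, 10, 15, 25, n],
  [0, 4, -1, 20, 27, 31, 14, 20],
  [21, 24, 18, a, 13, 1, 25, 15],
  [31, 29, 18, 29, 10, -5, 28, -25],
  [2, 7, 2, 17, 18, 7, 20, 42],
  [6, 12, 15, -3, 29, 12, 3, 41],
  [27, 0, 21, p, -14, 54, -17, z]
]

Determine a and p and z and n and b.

Rows 1 and 3 both sum to 115, so that's the common total.
Column 3 has 22 − 1 + 18 + 18 + 2 + 15 + 21 = 95; the blank must be 115 − 95 = 20.
Row 2 has 14 + 11 + 20 + 31 + 10 + 15 + 25 = 126; the blank must be 115 − 126 = -11.
Column 8 has 6 − 11 + 20 + 15 − 25 + 42 + 41 = 88; the blank must be 115 − 88 = 27.
Row 8 has 27 + 0 + 21 − 14 + 54 − 17 + 27 = 98; the blank must be 115 − 98 = 17.
Row 4 has 21 + 24 + 18 + 13 + 1 + 25 + 15 = 117; the blank must be 115 − 117 = -2.

a = -2, p = 17, z = 27, n = -11, b = 20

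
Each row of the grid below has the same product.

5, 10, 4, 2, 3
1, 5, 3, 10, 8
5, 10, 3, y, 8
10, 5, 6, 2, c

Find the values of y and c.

y = 1, c = 2

Rows 1 and 2 each multiply to 1200, so every row has product 1200.
Row 3: 5×10×3×8 = 1200, so the missing entry is 1200 ÷ 1200 = 1.
Row 4: 10×5×6×2 = 600, so the missing entry is 1200 ÷ 600 = 2.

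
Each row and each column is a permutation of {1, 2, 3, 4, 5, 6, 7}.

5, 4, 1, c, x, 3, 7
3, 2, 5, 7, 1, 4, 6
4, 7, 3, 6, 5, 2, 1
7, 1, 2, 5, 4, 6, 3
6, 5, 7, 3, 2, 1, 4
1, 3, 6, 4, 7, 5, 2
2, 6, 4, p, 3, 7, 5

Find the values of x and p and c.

Cell (1,5): column 5 already has {1, 2, 3, 4, 5, 7} → 6.
At (row 1, col 4): row 1 already has {1, 3, 4, 5, 6, 7}, so the value is 2.
Cell (7,4): row 7 already has {2, 3, 4, 5, 6, 7} → 1.

x = 6, p = 1, c = 2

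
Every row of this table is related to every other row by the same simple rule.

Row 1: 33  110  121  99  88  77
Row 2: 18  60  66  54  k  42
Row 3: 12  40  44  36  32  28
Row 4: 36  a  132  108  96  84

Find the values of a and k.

a = 120, k = 48

Each row is a constant multiple of every other row — this is a multiplication table with the headers hidden.
Row 4 is 108/99 = 12/11 times row 1, so its entry in column 2 is 110 × 12/11 = 120.
Row 2 is 54/99 = 6/11 times row 1, so its entry in column 5 is 88 × 6/11 = 48.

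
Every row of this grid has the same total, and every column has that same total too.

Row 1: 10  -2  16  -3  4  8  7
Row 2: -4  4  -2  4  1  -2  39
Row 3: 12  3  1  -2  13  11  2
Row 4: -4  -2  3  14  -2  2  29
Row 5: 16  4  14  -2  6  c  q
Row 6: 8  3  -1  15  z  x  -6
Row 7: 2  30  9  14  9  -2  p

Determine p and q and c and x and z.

p = -22, q = -9, c = 11, x = 12, z = 9

Rows 1 and 2 both sum to 40, so that's the common total.
Column 5 has 4 + 1 + 13 − 2 + 6 + 9 = 31; the blank must be 40 − 31 = 9.
Row 6 has 8 + 3 − 1 + 15 + 9 − 6 = 28; the blank must be 40 − 28 = 12.
Column 6 has 8 − 2 + 11 + 2 + 12 − 2 = 29; the blank must be 40 − 29 = 11.
Row 5 has 16 + 4 + 14 − 2 + 6 + 11 = 49; the blank must be 40 − 49 = -9.
Row 7 has 2 + 30 + 9 + 14 + 9 − 2 = 62; the blank must be 40 − 62 = -22.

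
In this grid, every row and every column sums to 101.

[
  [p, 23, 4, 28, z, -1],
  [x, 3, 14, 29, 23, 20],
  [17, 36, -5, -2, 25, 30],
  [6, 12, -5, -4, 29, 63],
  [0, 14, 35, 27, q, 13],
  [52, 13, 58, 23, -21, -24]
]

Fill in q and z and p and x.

q = 12, z = 33, p = 14, x = 12

The known cells in row 5 total 89, leaving 101 − 89 = 12 for the blank.
The known cells in row 2 total 89, leaving 101 − 89 = 12 for the blank.
The known cells in column 5 total 68, leaving 101 − 68 = 33 for the blank.
The known cells in row 1 total 87, leaving 101 − 87 = 14 for the blank.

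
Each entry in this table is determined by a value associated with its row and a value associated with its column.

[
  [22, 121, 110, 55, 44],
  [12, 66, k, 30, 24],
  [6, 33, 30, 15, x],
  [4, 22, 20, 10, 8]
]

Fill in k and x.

Each row is a constant multiple of every other row — this is a multiplication table with the headers hidden.
Row 2 is 66/121 = 6/11 times row 1, so its entry in column 3 is 110 × 6/11 = 60.
Row 3 is 33/121 = 3/11 times row 1, so its entry in column 5 is 44 × 3/11 = 12.

k = 60, x = 12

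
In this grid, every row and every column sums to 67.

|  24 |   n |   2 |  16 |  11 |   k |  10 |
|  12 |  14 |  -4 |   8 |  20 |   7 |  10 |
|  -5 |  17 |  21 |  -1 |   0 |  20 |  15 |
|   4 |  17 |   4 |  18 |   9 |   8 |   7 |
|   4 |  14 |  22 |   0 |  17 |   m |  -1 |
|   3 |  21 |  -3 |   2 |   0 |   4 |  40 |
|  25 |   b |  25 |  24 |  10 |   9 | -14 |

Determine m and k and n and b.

Row 7: 25 + 25 + 24 + 10 + 9 − 14 = 79, so its missing entry is 67 − 79 = -12.
Column 2: 14 + 17 + 17 + 14 + 21 − 12 = 71, so its missing entry is 67 − 71 = -4.
Row 5: 4 + 14 + 22 + 0 + 17 − 1 = 56, so its missing entry is 67 − 56 = 11.
Row 1: 24 − 4 + 2 + 16 + 11 + 10 = 59, so its missing entry is 67 − 59 = 8.

m = 11, k = 8, n = -4, b = -12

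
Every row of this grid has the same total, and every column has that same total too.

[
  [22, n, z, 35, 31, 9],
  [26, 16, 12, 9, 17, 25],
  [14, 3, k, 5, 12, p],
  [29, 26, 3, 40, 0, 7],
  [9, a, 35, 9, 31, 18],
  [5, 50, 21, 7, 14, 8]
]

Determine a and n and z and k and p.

a = 3, n = 7, z = 1, k = 33, p = 38

Rows 2 and 4 both sum to 105, so that's the common total.
Column 6 has 9 + 25 + 7 + 18 + 8 = 67; the blank must be 105 − 67 = 38.
Row 3 has 14 + 3 + 5 + 12 + 38 = 72; the blank must be 105 − 72 = 33.
Column 3 has 12 + 33 + 3 + 35 + 21 = 104; the blank must be 105 − 104 = 1.
Row 1 has 22 + 1 + 35 + 31 + 9 = 98; the blank must be 105 − 98 = 7.
Row 5 has 9 + 35 + 9 + 31 + 18 = 102; the blank must be 105 − 102 = 3.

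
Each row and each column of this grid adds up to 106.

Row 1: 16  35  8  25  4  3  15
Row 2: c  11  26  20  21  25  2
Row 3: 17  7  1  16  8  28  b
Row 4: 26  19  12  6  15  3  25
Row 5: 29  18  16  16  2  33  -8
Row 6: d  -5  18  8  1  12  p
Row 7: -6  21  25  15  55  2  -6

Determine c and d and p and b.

The known cells in row 2 total 105, leaving 106 − 105 = 1 for the blank.
The known cells in column 1 total 83, leaving 106 − 83 = 23 for the blank.
The known cells in row 6 total 57, leaving 106 − 57 = 49 for the blank.
The known cells in row 3 total 77, leaving 106 − 77 = 29 for the blank.

c = 1, d = 23, p = 49, b = 29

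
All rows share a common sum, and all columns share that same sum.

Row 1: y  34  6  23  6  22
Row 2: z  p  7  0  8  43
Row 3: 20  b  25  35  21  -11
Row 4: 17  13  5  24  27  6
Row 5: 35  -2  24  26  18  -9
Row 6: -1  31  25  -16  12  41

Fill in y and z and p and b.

Rows 4 and 5 both sum to 92, so that's the common total.
The known cells in row 3 total 90, leaving 92 − 90 = 2 for the blank.
The known cells in column 2 total 78, leaving 92 − 78 = 14 for the blank.
The known cells in row 2 total 72, leaving 92 − 72 = 20 for the blank.
The known cells in row 1 total 91, leaving 92 − 91 = 1 for the blank.

y = 1, z = 20, p = 14, b = 2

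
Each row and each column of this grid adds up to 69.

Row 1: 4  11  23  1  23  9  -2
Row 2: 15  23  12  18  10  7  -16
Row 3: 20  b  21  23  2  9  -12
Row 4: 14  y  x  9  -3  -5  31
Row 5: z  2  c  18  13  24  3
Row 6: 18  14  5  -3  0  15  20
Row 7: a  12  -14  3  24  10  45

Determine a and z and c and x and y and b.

Row 3: 20 + 21 + 23 + 2 + 9 − 12 = 63, so its missing entry is 69 − 63 = 6.
Column 2: 11 + 23 + 6 + 2 + 14 + 12 = 68, so its missing entry is 69 − 68 = 1.
Row 7: 12 − 14 + 3 + 24 + 10 + 45 = 80, so its missing entry is 69 − 80 = -11.
Column 1: 4 + 15 + 20 + 14 + 18 − 11 = 60, so its missing entry is 69 − 60 = 9.
Row 5: 9 + 2 + 18 + 13 + 24 + 3 = 69, so its missing entry is 69 − 69 = 0.
Row 4: 14 + 1 + 9 − 3 − 5 + 31 = 47, so its missing entry is 69 − 47 = 22.

a = -11, z = 9, c = 0, x = 22, y = 1, b = 6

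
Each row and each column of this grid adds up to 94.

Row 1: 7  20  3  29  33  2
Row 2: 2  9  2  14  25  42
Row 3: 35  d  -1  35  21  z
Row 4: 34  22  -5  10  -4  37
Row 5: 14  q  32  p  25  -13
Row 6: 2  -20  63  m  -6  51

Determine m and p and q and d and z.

m = 4, p = 2, q = 34, d = 29, z = -25

The known cells in row 6 total 90, leaving 94 − 90 = 4 for the blank.
The known cells in column 4 total 92, leaving 94 − 92 = 2 for the blank.
The known cells in column 6 total 119, leaving 94 − 119 = -25 for the blank.
The known cells in row 3 total 65, leaving 94 − 65 = 29 for the blank.
The known cells in row 5 total 60, leaving 94 − 60 = 34 for the blank.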